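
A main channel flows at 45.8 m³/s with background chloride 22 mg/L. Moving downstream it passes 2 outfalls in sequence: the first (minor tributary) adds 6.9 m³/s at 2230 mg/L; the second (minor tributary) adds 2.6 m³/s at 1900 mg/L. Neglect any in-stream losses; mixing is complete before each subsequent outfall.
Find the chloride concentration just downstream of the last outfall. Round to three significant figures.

Below outfall 1: Q → 52.70 m³/s, C = (45.80·22.00 + 6.900·2230)/52.70 = 311.1 mg/L.
Below outfall 2: Q → 55.30 m³/s, C = (52.70·311.1 + 2.600·1900)/55.30 = 385.8 mg/L.

386 mg/L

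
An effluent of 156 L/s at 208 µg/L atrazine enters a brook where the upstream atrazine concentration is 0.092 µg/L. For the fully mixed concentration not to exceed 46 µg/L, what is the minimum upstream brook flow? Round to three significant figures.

550 L/s

Set C_mix = 46: (Q·0.09200 + 156.0·208.0) / (Q + 156.0) = 46
→ Q = 156.0·(208.0 − 46)/(46 − 0.09200) = 550.5 L/s.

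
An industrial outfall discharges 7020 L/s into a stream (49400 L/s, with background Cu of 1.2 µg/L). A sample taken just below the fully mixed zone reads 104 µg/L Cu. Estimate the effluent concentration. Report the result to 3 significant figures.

Mass balance: 49400·1.200 + 7020·Cₑ = 56420·104.0
→ Cₑ = (56420·104.0 − 49400·1.200) / 7020 = 827.4 µg/L.

827 µg/L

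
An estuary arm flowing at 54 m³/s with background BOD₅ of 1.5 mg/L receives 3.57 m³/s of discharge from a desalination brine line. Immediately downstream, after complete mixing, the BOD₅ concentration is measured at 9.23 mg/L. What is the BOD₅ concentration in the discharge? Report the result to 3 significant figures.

126 mg/L

Mass balance: 54.00·1.500 + 3.570·Cₑ = 57.57·9.230
→ Cₑ = (57.57·9.230 − 54.00·1.500) / 3.570 = 126.2 mg/L.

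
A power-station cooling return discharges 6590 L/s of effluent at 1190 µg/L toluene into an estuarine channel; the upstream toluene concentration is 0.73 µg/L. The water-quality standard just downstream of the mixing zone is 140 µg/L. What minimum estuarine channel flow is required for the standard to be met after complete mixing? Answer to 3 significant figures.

Set C_mix = 140: (Q·0.7300 + 6590·1190) / (Q + 6590) = 140
→ Q = 6590·(1190 − 140)/(140 − 0.7300) = 49680 L/s.

49700 L/s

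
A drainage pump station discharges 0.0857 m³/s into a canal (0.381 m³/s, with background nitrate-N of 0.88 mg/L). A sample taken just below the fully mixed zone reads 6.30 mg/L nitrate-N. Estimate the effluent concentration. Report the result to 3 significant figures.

30.4 mg/L

Mass balance: 0.3810·0.8800 + 0.08570·Cₑ = 0.4667·6.300
→ Cₑ = (0.4667·6.300 − 0.3810·0.8800) / 0.08570 = 30.40 mg/L.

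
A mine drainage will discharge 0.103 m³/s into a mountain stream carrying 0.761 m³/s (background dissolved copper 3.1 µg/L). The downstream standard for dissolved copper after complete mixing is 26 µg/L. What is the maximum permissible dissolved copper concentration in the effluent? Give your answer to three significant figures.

195 µg/L

At the limit, (Qr·Cr + Qe·Cₑ)/(Qr + Qe) = 26:
Cₑ = (0.8640·26 − 0.7610·3.100) / 0.1030 = 195.2 µg/L.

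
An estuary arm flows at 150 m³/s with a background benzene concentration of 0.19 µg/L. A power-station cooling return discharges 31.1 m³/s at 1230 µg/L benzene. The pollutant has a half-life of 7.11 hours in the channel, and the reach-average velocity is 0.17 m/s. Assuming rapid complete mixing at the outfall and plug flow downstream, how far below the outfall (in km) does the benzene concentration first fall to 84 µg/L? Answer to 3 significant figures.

Flow-weighted average: C = (150.0·0.1900 + 31.10·1230) / 181.1 = 38280/181.1 = 211.4 µg/L.
Half-life 7.11 h → k = ln 2 / 7.11 = 0.09749 h⁻¹ = 2.340 d⁻¹.
Set 211.4·exp(−k·t) = 84 → t = ln(211.4/84)/k = 34080 s = 9.466 h.
Distance = v·t = 0.17·34080 = 5793 m = 5.793 km.

5.79 km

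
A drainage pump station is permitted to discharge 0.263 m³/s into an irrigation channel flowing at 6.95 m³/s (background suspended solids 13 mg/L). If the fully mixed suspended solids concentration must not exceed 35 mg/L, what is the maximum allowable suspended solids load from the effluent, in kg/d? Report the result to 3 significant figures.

14000 kg/d

Mass balance at the limit: 6.950·13.00 + 0.2630·Cₑ = 7.213·35 → Cₑ = 616.4 mg/L.
Load = 0.2630 m³/s × 616.4 g/m³ × 86 400 s/d = 14010 kg/d.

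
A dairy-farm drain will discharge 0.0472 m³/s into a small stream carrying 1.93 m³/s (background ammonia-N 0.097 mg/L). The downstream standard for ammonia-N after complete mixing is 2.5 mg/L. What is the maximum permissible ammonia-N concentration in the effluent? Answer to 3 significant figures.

At the limit, (Qr·Cr + Qe·Cₑ)/(Qr + Qe) = 2.5:
Cₑ = (1.977·2.5 − 1.930·0.09700) / 0.04720 = 100.8 mg/L.

101 mg/L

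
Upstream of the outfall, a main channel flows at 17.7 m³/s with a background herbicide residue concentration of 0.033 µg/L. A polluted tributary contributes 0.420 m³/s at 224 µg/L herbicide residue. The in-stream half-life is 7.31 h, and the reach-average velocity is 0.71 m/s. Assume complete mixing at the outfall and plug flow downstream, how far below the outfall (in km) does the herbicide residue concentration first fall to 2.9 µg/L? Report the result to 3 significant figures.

15.9 km

Mixed concentration C = ΣQC/ΣQ = (17.70·0.03300 + 0.4200·224.0) / 18.12 = 94.66/18.12 = 5.224 µg/L.
Half-life 7.31 h → k = ln 2 / 7.31 = 0.09482 h⁻¹ = 2.276 d⁻¹.
Set 5.224·exp(−k·t) = 2.9 → t = ln(5.224/2.9)/k = 22350 s = 6.208 h.
Distance = v·t = 0.71·22350 = 15870 m = 15.87 km.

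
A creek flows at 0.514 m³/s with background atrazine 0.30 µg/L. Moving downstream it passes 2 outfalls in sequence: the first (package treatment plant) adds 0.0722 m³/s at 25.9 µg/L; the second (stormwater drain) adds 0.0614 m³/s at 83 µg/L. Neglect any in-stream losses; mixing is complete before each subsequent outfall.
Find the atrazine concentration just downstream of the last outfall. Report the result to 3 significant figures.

11.0 µg/L

After outfall 1: Q = 0.5140 + 0.07220 = 0.5862 m³/s; C = (0.5140·0.3000 + 0.07220·25.90)/0.5862 = 3.453 µg/L.
After outfall 2: Q = 0.5862 + 0.06140 = 0.6476 m³/s; C = (0.5862·3.453 + 0.06140·83.00)/0.6476 = 11.00 µg/L.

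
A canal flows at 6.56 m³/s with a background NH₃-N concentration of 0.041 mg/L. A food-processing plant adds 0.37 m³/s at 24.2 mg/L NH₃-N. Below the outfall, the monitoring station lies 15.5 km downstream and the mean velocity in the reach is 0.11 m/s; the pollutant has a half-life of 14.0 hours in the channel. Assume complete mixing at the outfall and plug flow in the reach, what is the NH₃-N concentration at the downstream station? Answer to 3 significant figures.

Conservation of mass: C = (6.560·0.04100 + 0.3700·24.20) / 6.930 = 9.223/6.930 = 1.331 mg/L.
Travel time t = 15.5·1000 / 0.11 = 140900 s = 39.14 h.
Half-life 14.0 h → k = ln 2 / 14.0 = 0.04951 h⁻¹ = 1.188 d⁻¹.
First-order decay: C = 1.331·exp(−k·t) = 1.331·0.1440 = 0.1917 mg/L.

0.192 mg/L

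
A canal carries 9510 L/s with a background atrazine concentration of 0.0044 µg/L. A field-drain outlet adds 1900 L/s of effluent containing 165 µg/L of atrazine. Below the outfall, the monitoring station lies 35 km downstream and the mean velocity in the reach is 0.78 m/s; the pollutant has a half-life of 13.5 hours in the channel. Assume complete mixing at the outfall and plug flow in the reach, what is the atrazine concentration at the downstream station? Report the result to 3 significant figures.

Mass balance: C = (9510·0.004400 + 1900·165.0) / 11410 = 313500/11410 = 27.48 µg/L.
Travel time t = 35·1000 / 0.78 = 44870 s = 12.46 h.
Half-life 13.5 h → k = ln 2 / 13.5 = 0.05134 h⁻¹ = 1.232 d⁻¹.
Decay over the reach: 27.48·exp(−kt) = 27.48·0.5273 = 14.49 µg/L.

14.5 µg/L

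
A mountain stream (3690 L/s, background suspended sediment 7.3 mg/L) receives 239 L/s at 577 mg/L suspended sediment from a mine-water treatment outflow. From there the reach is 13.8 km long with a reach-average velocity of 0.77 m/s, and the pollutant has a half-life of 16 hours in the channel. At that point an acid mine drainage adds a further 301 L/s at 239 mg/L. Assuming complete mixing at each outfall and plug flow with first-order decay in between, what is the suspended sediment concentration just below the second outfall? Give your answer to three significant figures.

Conservation of mass: C = (3690·7.300 + 239.0·577.0) / 3929 = 164800/3929 = 41.95 mg/L; combined flow 3929 L/s.
Travel time t = 13.8·1000 / 0.77 = 17920 s = 4.978 h.
Half-life 16 h → k = ln 2 / 16 = 0.04332 h⁻¹ = 1.040 d⁻¹.
After decay, C = 41.95 × e^(−kt) = 41.95 × 0.8060 = 33.82 mg/L.
Second outfall: C = (3929·33.82 + 301.0·239.0)/4230 = 48.42 mg/L.

48.4 mg/L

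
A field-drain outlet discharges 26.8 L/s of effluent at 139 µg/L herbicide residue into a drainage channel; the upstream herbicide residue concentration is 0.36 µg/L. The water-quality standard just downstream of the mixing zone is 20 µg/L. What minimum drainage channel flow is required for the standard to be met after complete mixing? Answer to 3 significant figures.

162 L/s

Set C_mix = 20: (Q·0.3600 + 26.80·139.0) / (Q + 26.80) = 20
→ Q = 26.80·(139.0 − 20)/(20 − 0.3600) = 162.4 L/s.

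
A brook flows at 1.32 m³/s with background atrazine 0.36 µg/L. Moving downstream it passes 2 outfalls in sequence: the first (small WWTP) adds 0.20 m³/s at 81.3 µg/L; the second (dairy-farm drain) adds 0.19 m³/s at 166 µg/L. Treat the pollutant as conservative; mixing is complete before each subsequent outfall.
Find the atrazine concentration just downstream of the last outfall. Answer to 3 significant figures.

Below outfall 1: Q → 1.520 m³/s, C = (1.320·0.3600 + 0.2000·81.30)/1.520 = 11.01 µg/L.
Below outfall 2: Q → 1.710 m³/s, C = (1.520·11.01 + 0.1900·166.0)/1.710 = 28.23 µg/L.

28.2 µg/L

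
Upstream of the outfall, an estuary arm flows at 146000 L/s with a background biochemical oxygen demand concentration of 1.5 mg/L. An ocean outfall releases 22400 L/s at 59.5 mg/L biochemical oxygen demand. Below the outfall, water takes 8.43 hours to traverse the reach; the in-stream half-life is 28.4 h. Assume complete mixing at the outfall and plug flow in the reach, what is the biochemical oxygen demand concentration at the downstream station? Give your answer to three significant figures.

Mixed concentration C = ΣQC/ΣQ = (146000·1.500 + 22400·59.50) / 168400 = 1552000/168400 = 9.215 mg/L.
Half-life 28.4 h → k = ln 2 / 28.4 = 0.02441 h⁻¹ = 0.5858 d⁻¹.
First-order decay: C = 9.215·exp(−k·t) = 9.215·0.8140 = 7.501 mg/L.

7.50 mg/L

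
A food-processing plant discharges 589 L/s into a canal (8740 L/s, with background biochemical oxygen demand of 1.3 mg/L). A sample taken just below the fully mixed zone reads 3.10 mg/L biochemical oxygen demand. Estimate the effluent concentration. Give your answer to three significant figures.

29.8 mg/L

Mass balance: 8740·1.300 + 589.0·Cₑ = 9329·3.100
→ Cₑ = (9329·3.100 − 8740·1.300) / 589.0 = 29.81 mg/L.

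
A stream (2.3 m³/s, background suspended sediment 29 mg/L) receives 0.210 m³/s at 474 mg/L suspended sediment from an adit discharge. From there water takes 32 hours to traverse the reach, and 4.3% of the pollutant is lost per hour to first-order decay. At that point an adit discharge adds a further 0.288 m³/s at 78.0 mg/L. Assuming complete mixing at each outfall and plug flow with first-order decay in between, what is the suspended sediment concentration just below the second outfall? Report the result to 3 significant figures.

Mixed concentration C = ΣQC/ΣQ = (2.300·29.00 + 0.2100·474.0) / 2.510 = 166.2/2.510 = 66.23 mg/L; combined flow 2.510 m³/s.
4.3%/h lost → k = −ln(1 − 0.043) = 0.04395 h⁻¹.
Decay over the reach: 66.23·exp(−kt) = 66.23·0.2450 = 16.23 mg/L.
At the second outfall, C = (2.510·16.23 + 0.2880·78.00) / (2.510 + 0.2880) = 22.59 mg/L.

22.6 mg/L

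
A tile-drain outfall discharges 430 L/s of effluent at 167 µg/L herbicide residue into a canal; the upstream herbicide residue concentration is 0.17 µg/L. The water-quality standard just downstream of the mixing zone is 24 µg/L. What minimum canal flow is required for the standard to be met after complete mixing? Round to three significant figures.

Set C_mix = 24: (Q·0.1700 + 430.0·167.0) / (Q + 430.0) = 24
→ Q = 430.0·(167.0 − 24)/(24 − 0.1700) = 2580 L/s.

2580 L/s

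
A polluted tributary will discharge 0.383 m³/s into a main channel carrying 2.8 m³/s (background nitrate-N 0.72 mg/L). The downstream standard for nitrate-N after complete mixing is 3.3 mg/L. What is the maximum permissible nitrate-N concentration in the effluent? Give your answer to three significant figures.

At the limit, (Qr·Cr + Qe·Cₑ)/(Qr + Qe) = 3.3:
Cₑ = (3.183·3.3 − 2.800·0.7200) / 0.3830 = 22.16 mg/L.

22.2 mg/L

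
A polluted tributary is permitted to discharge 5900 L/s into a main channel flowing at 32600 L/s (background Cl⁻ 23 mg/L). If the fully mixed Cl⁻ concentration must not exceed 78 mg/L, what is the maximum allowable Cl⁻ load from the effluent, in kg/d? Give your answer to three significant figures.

Mass balance at the limit: 32600·23.00 + 5900·Cₑ = 38500·78 → Cₑ = 381.9 mg/L.
5900 L/s = 5.900 m³/s. Load = 5.900 m³/s × 381.9 g/m³ × 86 400 s/d = 194700 kg/d.

195000 kg/d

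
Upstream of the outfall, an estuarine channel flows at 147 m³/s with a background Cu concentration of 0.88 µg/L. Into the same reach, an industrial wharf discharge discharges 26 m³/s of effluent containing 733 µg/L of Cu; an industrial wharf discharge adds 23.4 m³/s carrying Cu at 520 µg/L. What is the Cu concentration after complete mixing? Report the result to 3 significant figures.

160 µg/L

Flow-weighted average: C = (147.0·0.8800 + 26.00·733.0 + 23.40·520.0) / 196.4 = 31360/196.4 = 159.7 µg/L.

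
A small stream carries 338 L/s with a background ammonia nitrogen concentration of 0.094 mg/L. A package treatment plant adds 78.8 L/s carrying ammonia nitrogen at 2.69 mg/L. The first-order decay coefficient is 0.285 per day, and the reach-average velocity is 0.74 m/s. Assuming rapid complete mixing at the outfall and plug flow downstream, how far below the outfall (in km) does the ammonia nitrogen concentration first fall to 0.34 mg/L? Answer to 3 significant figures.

122 km

Conservation of mass: C = (338.0·0.09400 + 78.80·2.690) / 416.8 = 243.7/416.8 = 0.5848 mg/L.
Set 0.5848·exp(−k·t) = 0.34 → t = ln(0.5848/0.34)/k = 164400 s = 45.67 h.
Distance = v·t = 0.74·164400 = 121700 m = 121.7 km.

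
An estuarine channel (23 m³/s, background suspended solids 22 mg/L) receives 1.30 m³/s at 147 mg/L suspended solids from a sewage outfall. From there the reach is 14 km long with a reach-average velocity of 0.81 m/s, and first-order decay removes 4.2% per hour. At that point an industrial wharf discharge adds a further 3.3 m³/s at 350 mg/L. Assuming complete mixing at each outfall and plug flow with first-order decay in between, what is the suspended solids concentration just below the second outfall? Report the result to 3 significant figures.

62.4 mg/L

Mass balance: C = (23.00·22.00 + 1.300·147.0) / 24.30 = 697.1/24.30 = 28.69 mg/L; combined flow 24.30 m³/s.
Travel time t = 14·1000 / 0.81 = 17280 s = 4.801 h.
4.2%/h lost → k = −ln(1 − 0.042) = 0.04291 h⁻¹.
First-order decay: C = 28.69·exp(−k·t) = 28.69·0.8138 = 23.35 mg/L.
At the second outfall, C = (24.30·23.35 + 3.300·350.0) / (24.30 + 3.300) = 62.40 mg/L.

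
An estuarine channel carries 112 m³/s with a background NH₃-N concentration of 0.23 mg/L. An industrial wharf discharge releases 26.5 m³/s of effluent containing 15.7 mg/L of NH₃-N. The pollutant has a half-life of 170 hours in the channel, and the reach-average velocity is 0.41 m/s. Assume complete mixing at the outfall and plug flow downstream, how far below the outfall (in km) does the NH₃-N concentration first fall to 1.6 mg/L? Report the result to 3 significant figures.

Mixed concentration C = ΣQC/ΣQ = (112.0·0.2300 + 26.50·15.70) / 138.5 = 441.8/138.5 = 3.190 mg/L.
Half-life 170 h → k = ln 2 / 170 = 0.004077 h⁻¹ = 0.09786 d⁻¹.
Set 3.190·exp(−k·t) = 1.6 → t = ln(3.190/1.6)/k = 609200 s = 169.2 h.
Distance = v·t = 0.41·609200 = 249800 m = 249.8 km.

250 km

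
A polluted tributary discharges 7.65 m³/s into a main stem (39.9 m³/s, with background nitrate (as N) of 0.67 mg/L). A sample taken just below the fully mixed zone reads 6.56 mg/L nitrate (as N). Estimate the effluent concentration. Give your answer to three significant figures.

Mass balance: 39.90·0.6700 + 7.650·Cₑ = 47.55·6.560
→ Cₑ = (47.55·6.560 − 39.90·0.6700) / 7.650 = 37.28 mg/L.

37.3 mg/L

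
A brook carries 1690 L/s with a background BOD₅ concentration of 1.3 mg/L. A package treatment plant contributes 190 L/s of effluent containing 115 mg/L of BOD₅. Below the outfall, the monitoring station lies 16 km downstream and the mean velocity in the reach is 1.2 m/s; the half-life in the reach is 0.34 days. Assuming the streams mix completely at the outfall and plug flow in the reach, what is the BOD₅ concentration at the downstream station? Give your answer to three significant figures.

9.34 mg/L

Conservation of mass: C = (1690·1.300 + 190.0·115.0) / 1880 = 24050/1880 = 12.79 mg/L.
Travel time t = 16·1000 / 1.2 = 13330 s = 3.704 h.
Half-life 0.34 d → k = ln 2 / 0.34 = 2.039 d⁻¹.
After decay, C = 12.79 × e^(−kt) = 12.79 × 0.7301 = 9.338 mg/L.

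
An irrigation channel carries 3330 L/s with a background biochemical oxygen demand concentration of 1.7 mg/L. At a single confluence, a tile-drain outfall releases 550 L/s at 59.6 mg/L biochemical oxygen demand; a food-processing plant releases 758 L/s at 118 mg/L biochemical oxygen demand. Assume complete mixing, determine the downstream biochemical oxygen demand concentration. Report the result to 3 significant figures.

27.6 mg/L

After mixing, C = (3330·1.700 + 550.0·59.60 + 758.0·118.0) / 4638 = 127900/4638 = 27.57 mg/L.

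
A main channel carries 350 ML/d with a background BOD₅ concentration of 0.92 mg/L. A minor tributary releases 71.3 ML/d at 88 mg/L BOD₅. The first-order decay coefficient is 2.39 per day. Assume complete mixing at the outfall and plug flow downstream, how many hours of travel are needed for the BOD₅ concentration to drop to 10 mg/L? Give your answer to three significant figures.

4.50 h

Mass balance: C = (350.0·0.9200 + 71.30·88.00) / 421.3 = 6596/421.3 = 15.66 mg/L.
15.66·exp(−k·t) = 10 → t = ln(15.66/10)/k = 16210 s = 4.502 h.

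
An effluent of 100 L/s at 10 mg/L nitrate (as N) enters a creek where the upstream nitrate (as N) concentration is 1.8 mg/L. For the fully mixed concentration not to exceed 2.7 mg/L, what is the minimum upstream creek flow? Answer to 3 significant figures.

Set C_mix = 2.7: (Q·1.800 + 100.0·10.00) / (Q + 100.0) = 2.7
→ Q = 100.0·(10.00 − 2.7)/(2.7 − 1.800) = 811.1 L/s.

811 L/s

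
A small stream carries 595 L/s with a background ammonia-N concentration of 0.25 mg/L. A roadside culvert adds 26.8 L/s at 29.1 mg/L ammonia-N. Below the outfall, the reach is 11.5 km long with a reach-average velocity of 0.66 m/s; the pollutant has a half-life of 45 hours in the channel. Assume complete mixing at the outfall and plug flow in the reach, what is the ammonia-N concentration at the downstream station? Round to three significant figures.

Conservation of mass: C = (595.0·0.2500 + 26.80·29.10) / 621.8 = 928.6/621.8 = 1.493 mg/L.
Travel time t = 11.5·1000 / 0.66 = 17420 s = 4.840 h.
Half-life 45 h → k = ln 2 / 45 = 0.01540 h⁻¹ = 0.3697 d⁻¹.
First-order decay: C = 1.493·exp(−k·t) = 1.493·0.9282 = 1.386 mg/L.

1.39 mg/L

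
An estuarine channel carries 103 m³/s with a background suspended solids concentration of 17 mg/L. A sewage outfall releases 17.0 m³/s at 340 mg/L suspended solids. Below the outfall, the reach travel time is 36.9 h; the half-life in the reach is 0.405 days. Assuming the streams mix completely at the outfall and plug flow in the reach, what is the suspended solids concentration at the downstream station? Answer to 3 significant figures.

Flow-weighted average: C = (103.0·17.00 + 17.00·340.0) / 120.0 = 7531/120.0 = 62.76 mg/L.
Half-life 0.405 d → k = ln 2 / 0.405 = 1.711 d⁻¹.
Decay over the reach: 62.76·exp(−kt) = 62.76·0.07198 = 4.517 mg/L.

4.52 mg/L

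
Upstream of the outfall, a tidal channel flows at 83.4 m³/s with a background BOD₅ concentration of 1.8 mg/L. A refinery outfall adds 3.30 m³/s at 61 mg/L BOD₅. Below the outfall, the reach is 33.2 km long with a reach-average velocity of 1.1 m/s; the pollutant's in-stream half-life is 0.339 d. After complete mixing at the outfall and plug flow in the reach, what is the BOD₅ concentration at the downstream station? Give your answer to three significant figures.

Mass balance: C = (83.40·1.800 + 3.300·61.00) / 86.70 = 351.4/86.70 = 4.053 mg/L.
Travel time t = 33.2·1000 / 1.1 = 30180 s = 8.384 h.
Half-life 0.339 d → k = ln 2 / 0.339 = 2.045 d⁻¹.
After decay, C = 4.053 × e^(−kt) = 4.053 × 0.4896 = 1.984 mg/L.

1.98 mg/L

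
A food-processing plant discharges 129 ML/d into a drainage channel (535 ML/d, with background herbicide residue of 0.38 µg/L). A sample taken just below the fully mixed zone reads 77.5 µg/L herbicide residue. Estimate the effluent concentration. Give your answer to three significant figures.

397 µg/L

Mass balance: 535.0·0.3800 + 129.0·Cₑ = 664.0·77.50
→ Cₑ = (664.0·77.50 − 535.0·0.3800) / 129.0 = 397.3 µg/L.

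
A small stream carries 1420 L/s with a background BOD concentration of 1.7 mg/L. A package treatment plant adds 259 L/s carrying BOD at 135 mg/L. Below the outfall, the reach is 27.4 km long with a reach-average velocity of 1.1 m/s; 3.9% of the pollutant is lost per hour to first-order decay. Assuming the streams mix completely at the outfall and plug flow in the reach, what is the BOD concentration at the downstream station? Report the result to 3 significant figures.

16.9 mg/L

Mixed concentration C = ΣQC/ΣQ = (1420·1.700 + 259.0·135.0) / 1679 = 37380/1679 = 22.26 mg/L.
Travel time t = 27.4·1000 / 1.1 = 24910 s = 6.919 h.
3.9%/h lost → k = −ln(1 − 0.039) = 0.03978 h⁻¹.
First-order decay: C = 22.26·exp(−k·t) = 22.26·0.7594 = 16.91 mg/L.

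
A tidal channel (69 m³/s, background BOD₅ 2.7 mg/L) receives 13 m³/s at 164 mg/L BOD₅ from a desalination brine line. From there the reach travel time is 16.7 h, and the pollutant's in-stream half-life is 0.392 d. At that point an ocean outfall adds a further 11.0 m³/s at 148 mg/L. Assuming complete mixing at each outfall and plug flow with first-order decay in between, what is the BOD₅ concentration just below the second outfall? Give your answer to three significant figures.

Mixed concentration C = ΣQC/ΣQ = (69.00·2.700 + 13.00·164.0) / 82.00 = 2318/82.00 = 28.27 mg/L; combined flow 82.00 m³/s.
Half-life 0.392 d → k = ln 2 / 0.392 = 1.768 d⁻¹.
First-order decay: C = 28.27·exp(−k·t) = 28.27·0.2922 = 8.260 mg/L.
At the second outfall, C = (82.00·8.260 + 11.00·148.0) / (82.00 + 11.00) = 24.79 mg/L.

24.8 mg/L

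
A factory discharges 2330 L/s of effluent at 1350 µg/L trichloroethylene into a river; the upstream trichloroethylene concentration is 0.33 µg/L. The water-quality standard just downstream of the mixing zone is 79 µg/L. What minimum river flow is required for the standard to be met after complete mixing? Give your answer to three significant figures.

Set C_mix = 79: (Q·0.3300 + 2330·1350) / (Q + 2330) = 79
→ Q = 2330·(1350 − 79)/(79 − 0.3300) = 37640 L/s.

37600 L/s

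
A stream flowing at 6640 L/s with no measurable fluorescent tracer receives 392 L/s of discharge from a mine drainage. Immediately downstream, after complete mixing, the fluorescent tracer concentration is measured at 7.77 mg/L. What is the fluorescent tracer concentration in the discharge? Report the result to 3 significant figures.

139 mg/L

Mass balance: 6640·0 + 392.0·Cₑ = 7032·7.770
→ Cₑ = (7032·7.770 − 6640·0) / 392.0 = 139.4 mg/L.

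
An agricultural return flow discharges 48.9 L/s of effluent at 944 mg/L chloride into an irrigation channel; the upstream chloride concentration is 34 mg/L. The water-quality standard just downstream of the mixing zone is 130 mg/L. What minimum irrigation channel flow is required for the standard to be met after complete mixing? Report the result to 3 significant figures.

Set C_mix = 130: (Q·34.00 + 48.90·944.0) / (Q + 48.90) = 130
→ Q = 48.90·(944.0 − 130)/(130 − 34.00) = 414.6 L/s.

415 L/s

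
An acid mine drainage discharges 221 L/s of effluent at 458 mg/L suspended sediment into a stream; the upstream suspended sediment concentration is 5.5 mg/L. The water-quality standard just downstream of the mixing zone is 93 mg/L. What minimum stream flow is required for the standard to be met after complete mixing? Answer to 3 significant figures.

922 L/s

Set C_mix = 93: (Q·5.500 + 221.0·458.0) / (Q + 221.0) = 93
→ Q = 221.0·(458.0 − 93)/(93 − 5.500) = 921.9 L/s.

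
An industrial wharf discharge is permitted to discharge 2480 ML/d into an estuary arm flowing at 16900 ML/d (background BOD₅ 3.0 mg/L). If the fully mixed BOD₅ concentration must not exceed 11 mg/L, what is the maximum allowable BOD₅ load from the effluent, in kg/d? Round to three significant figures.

162000 kg/d

Mass balance at the limit: 16900·3.000 + 2480·Cₑ = 19380·11 → Cₑ = 65.52 mg/L.
2480 ML/d = 28.70 m³/s. Load = 28.70 m³/s × 65.52 g/m³ × 86 400 s/d = 162500 kg/d.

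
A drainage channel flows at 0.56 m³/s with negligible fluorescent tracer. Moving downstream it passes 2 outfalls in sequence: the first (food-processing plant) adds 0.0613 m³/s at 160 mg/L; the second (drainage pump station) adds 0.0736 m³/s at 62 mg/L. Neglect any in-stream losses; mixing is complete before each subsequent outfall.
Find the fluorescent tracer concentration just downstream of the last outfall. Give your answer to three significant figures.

20.7 mg/L

After outfall 1: Q = 0.5600 + 0.06130 = 0.6213 m³/s; C = (0.5600·0 + 0.06130·160.0)/0.6213 = 15.79 mg/L.
After outfall 2: Q = 0.6213 + 0.07360 = 0.6949 m³/s; C = (0.6213·15.79 + 0.07360·62.00)/0.6949 = 20.68 mg/L.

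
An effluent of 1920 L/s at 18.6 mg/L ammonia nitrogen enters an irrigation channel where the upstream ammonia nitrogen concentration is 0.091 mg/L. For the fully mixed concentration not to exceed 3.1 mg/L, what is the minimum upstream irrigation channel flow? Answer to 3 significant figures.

Set C_mix = 3.1: (Q·0.09100 + 1920·18.60) / (Q + 1920) = 3.1
→ Q = 1920·(18.60 − 3.1)/(3.1 − 0.09100) = 9890 L/s.

9890 L/s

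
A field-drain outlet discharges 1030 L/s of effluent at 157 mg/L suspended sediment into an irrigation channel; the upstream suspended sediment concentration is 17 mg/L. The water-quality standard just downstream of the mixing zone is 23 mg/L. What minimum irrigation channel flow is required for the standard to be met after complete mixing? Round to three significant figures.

Set C_mix = 23: (Q·17.00 + 1030·157.0) / (Q + 1030) = 23
→ Q = 1030·(157.0 − 23)/(23 − 17.00) = 23000 L/s.

23000 L/s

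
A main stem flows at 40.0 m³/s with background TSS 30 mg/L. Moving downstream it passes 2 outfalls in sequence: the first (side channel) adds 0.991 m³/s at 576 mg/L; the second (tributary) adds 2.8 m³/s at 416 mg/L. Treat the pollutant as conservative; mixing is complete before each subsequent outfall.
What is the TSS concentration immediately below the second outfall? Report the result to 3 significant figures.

67.0 mg/L

Below outfall 1: Q → 40.99 m³/s, C = (40.00·30.00 + 0.9910·576.0)/40.99 = 43.20 mg/L.
Below outfall 2: Q → 43.79 m³/s, C = (40.99·43.20 + 2.800·416.0)/43.79 = 67.04 mg/L.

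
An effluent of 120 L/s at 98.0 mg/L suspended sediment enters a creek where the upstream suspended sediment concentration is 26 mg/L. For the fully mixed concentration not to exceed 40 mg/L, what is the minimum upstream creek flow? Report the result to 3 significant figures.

Set C_mix = 40: (Q·26.00 + 120.0·98.00) / (Q + 120.0) = 40
→ Q = 120.0·(98.00 − 40)/(40 − 26.00) = 497.1 L/s.

497 L/s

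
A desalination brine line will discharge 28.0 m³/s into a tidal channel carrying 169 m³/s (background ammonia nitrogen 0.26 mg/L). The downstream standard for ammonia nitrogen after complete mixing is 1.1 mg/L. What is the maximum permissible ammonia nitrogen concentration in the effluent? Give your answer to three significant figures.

At the limit, (Qr·Cr + Qe·Cₑ)/(Qr + Qe) = 1.1:
Cₑ = (197.0·1.1 − 169.0·0.2600) / 28.00 = 6.170 mg/L.

6.17 mg/L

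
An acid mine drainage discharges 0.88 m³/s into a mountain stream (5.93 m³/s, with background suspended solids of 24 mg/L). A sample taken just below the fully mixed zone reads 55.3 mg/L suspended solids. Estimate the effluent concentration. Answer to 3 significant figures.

266 mg/L

Mass balance: 5.930·24.00 + 0.8800·Cₑ = 6.810·55.30
→ Cₑ = (6.810·55.30 − 5.930·24.00) / 0.8800 = 266.2 mg/L.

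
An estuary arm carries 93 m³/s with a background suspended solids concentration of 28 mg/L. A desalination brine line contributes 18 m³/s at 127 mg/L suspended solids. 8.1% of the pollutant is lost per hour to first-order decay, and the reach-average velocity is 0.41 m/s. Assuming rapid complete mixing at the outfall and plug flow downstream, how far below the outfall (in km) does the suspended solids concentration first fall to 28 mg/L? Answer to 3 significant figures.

7.92 km

After mixing, C = (93.00·28.00 + 18.00·127.0) / 111.0 = 4890/111.0 = 44.05 mg/L.
8.1%/h lost → k = −ln(1 − 0.081) = 0.08447 h⁻¹.
Set 44.05·exp(−k·t) = 28 → t = ln(44.05/28)/k = 19320 s = 5.365 h.
Distance = v·t = 0.41·19320 = 7919 m = 7.919 km.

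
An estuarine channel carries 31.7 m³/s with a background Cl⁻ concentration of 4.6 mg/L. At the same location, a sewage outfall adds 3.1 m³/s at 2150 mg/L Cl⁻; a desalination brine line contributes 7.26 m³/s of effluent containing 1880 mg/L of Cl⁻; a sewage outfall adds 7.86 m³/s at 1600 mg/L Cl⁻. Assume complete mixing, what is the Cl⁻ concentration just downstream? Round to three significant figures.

662 mg/L

Mixed concentration C = ΣQC/ΣQ = (31.70·4.600 + 3.100·2150 + 7.260·1880 + 7.860·1600) / 49.92 = 33040/49.92 = 661.8 mg/L.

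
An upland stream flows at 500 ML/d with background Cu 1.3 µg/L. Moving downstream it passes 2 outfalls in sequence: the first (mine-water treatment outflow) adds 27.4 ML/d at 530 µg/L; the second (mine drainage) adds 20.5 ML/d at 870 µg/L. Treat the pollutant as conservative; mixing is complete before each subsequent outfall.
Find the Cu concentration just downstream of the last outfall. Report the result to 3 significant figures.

60.2 µg/L

After outfall 1: Q = 500.0 + 27.40 = 527.4 ML/d; C = (500.0·1.300 + 27.40·530.0)/527.4 = 28.77 µg/L.
After outfall 2: Q = 527.4 + 20.50 = 547.9 ML/d; C = (527.4·28.77 + 20.50·870.0)/547.9 = 60.24 µg/L.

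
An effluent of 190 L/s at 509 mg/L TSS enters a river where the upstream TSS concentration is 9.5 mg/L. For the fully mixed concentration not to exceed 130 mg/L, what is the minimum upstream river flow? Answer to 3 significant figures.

Set C_mix = 130: (Q·9.500 + 190.0·509.0) / (Q + 190.0) = 130
→ Q = 190.0·(509.0 − 130)/(130 − 9.500) = 597.6 L/s.

598 L/s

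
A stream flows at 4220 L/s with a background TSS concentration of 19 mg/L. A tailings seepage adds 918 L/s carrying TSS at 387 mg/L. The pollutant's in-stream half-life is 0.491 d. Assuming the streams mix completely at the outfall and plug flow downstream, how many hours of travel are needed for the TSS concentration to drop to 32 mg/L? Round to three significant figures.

16.6 h

Mixed concentration C = ΣQC/ΣQ = (4220·19.00 + 918.0·387.0) / 5138 = 435400/5138 = 84.75 mg/L.
Half-life 0.491 d → k = ln 2 / 0.491 = 1.412 d⁻¹.
84.75·exp(−k·t) = 32 → t = ln(84.75/32)/k = 59610 s = 16.56 h.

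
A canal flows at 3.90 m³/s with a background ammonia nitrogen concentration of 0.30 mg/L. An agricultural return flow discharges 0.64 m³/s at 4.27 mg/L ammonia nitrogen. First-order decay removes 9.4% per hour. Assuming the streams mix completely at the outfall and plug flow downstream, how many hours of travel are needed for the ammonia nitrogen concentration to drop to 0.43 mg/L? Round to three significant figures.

7.02 h

Conservation of mass: C = (3.900·0.3000 + 0.6400·4.270) / 4.540 = 3.903/4.540 = 0.8596 mg/L.
9.4%/h lost → k = −ln(1 − 0.094) = 0.09872 h⁻¹.
0.8596·exp(−k·t) = 0.43 → t = ln(0.8596/0.43)/k = 25260 s = 7.017 h.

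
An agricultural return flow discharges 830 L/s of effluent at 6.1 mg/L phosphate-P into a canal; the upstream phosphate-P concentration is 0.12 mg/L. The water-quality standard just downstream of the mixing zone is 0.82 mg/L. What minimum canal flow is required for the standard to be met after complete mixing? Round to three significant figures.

Set C_mix = 0.82: (Q·0.1200 + 830.0·6.100) / (Q + 830.0) = 0.82
→ Q = 830.0·(6.100 − 0.82)/(0.82 − 0.1200) = 6261 L/s.

6260 L/s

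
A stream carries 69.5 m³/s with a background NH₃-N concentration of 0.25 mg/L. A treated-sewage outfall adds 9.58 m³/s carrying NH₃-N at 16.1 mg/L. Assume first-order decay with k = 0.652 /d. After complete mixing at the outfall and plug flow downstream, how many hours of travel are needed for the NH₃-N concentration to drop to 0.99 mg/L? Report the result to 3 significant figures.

Mass balance: C = (69.50·0.2500 + 9.580·16.10) / 79.08 = 171.6/79.08 = 2.170 mg/L.
2.170·exp(−k·t) = 0.99 → t = ln(2.170/0.99)/k = 104000 s = 28.89 h.

28.9 h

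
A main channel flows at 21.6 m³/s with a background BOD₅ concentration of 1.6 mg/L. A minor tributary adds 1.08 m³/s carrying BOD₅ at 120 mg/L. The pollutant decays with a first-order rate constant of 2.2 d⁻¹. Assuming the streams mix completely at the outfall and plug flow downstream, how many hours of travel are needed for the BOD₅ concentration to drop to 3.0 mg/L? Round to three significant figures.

9.61 h

Mixed concentration C = ΣQC/ΣQ = (21.60·1.600 + 1.080·120.0) / 22.68 = 164.2/22.68 = 7.238 mg/L.
7.238·exp(−k·t) = 3.0 → t = ln(7.238/3.0)/k = 34590 s = 9.608 h.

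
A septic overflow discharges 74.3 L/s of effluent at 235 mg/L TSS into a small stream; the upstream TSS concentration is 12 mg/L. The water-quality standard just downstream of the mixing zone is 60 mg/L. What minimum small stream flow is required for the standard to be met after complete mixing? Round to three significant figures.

Set C_mix = 60: (Q·12.00 + 74.30·235.0) / (Q + 74.30) = 60
→ Q = 74.30·(235.0 − 60)/(60 − 12.00) = 270.9 L/s.

271 L/s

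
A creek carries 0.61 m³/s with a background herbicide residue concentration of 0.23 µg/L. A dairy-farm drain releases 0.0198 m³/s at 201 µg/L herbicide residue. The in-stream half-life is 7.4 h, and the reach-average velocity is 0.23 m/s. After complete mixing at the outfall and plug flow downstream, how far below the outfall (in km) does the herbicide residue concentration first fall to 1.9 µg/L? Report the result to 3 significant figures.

10.9 km

Flow-weighted average: C = (0.6100·0.2300 + 0.01980·201.0) / 0.6298 = 4.120/0.6298 = 6.542 µg/L.
Half-life 7.4 h → k = ln 2 / 7.4 = 0.09367 h⁻¹ = 2.248 d⁻¹.
Set 6.542·exp(−k·t) = 1.9 → t = ln(6.542/1.9)/k = 47520 s = 13.20 h.
Distance = v·t = 0.23·47520 = 10930 m = 10.93 km.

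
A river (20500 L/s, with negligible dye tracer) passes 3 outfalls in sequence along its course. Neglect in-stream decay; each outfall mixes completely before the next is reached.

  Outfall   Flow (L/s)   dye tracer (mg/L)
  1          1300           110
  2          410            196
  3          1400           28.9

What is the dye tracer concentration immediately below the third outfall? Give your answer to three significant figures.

Outfall 1: combined Q = 21800 L/s; C = (20500·0 + 1300·110.0)/21800 = 6.560 mg/L.
Outfall 2: combined Q = 22210 L/s; C = (21800·6.560 + 410.0·196.0)/22210 = 10.06 mg/L.
Outfall 3: combined Q = 23610 L/s; C = (22210·10.06 + 1400·28.90)/23610 = 11.17 mg/L.

11.2 mg/L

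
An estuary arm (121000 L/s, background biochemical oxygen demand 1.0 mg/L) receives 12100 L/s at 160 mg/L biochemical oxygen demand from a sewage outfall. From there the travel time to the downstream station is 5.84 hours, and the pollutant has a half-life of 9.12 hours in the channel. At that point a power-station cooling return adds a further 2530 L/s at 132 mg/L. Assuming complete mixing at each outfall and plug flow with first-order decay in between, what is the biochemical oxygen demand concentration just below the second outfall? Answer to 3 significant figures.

Conservation of mass: C = (121000·1.000 + 12100·160.0) / 133100 = 2057000/133100 = 15.45 mg/L; combined flow 133100 L/s.
Half-life 9.12 h → k = ln 2 / 9.12 = 0.07600 h⁻¹ = 1.824 d⁻¹.
First-order decay: C = 15.45·exp(−k·t) = 15.45·0.6416 = 9.915 mg/L.
Second outfall: C = (133100·9.915 + 2530·132.0)/135600 = 12.19 mg/L.

12.2 mg/L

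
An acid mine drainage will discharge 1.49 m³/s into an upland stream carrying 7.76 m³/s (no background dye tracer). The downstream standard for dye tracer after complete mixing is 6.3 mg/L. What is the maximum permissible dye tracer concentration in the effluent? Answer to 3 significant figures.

39.1 mg/L

At the limit, (Qr·Cr + Qe·Cₑ)/(Qr + Qe) = 6.3:
Cₑ = (9.250·6.3 − 7.760·0) / 1.490 = 39.11 mg/L.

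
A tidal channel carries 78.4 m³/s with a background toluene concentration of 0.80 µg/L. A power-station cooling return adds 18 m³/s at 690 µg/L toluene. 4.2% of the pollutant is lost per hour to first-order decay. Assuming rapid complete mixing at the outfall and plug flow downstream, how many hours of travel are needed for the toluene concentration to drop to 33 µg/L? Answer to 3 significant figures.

Mixed concentration C = ΣQC/ΣQ = (78.40·0.8000 + 18.00·690.0) / 96.40 = 12480/96.40 = 129.5 µg/L.
4.2%/h lost → k = −ln(1 − 0.042) = 0.04291 h⁻¹.
129.5·exp(−k·t) = 33 → t = ln(129.5/33)/k = 114700 s = 31.86 h.

31.9 h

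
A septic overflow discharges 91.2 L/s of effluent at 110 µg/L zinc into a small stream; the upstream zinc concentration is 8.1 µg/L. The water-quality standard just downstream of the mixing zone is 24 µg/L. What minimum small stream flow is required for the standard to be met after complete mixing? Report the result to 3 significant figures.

Set C_mix = 24: (Q·8.100 + 91.20·110.0) / (Q + 91.20) = 24
→ Q = 91.20·(110.0 − 24)/(24 − 8.100) = 493.3 L/s.

493 L/s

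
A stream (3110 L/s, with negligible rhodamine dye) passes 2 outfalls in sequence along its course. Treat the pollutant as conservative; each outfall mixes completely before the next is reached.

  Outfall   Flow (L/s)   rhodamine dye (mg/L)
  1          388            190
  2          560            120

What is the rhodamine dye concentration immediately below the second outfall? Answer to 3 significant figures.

34.7 mg/L

Below outfall 1: Q → 3498 L/s, C = (3110·0 + 388.0·190.0)/3498 = 21.07 mg/L.
Below outfall 2: Q → 4058 L/s, C = (3498·21.07 + 560.0·120.0)/4058 = 34.73 mg/L.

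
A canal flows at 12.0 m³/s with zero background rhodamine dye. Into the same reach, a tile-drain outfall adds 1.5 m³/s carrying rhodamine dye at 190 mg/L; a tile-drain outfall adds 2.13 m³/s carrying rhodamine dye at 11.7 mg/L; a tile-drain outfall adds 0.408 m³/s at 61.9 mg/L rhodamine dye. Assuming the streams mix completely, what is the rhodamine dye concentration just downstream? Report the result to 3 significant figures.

Conservation of mass: C = (12.00·0 + 1.500·190.0 + 2.130·11.70 + 0.4080·61.90) / 16.04 = 335.2/16.04 = 20.90 mg/L.

20.9 mg/L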